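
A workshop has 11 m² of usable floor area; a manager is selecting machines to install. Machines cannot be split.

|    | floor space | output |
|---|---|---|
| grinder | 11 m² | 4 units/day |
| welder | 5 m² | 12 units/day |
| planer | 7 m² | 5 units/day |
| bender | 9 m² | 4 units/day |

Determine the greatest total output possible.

Take welder: floor space 5 ≤ 11, output 12.
No other feasible combination does better.

12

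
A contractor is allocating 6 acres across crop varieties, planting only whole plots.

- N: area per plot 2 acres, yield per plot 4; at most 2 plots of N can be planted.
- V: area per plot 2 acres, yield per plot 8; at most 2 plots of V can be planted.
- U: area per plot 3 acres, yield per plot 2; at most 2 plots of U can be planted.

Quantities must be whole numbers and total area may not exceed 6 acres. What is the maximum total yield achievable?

V has the best ratio (8/2); taking only V gives at most 2×8 = 16 (stopped by the supply cap of 2).
Mixing does better — 1×N and 2×V: area 6 ≤ 6, yield 1·4 + 2·8 = 20.

20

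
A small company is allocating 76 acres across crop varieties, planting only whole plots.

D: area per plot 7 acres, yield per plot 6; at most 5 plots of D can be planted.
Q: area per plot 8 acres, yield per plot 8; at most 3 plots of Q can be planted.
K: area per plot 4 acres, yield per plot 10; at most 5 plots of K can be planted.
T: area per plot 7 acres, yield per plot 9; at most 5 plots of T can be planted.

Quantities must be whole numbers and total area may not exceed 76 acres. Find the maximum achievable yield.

This is a bounded integer knapsack.
3×D, 5×K, and 5×T: area 76 ≤ 76, yield 3·6 + 5·10 + 5·9 = 113.
2×Q, 5×K, and 5×T: area 71 ≤ 76, yield 2·8 + 5·10 + 5·9 = 111.
Best is 113.

113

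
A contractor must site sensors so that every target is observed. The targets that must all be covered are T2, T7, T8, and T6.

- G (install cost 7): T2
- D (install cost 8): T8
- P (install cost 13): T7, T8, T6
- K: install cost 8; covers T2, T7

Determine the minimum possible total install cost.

The greedy cost-per-new-target heuristic would pick K and P for 21, but a cheaper cover exists.
Choose G and P: together they cover T2, T7, T8, T6 — every target.
Total install cost: 7 + 13 = 20.
No cover costs less than 20.

20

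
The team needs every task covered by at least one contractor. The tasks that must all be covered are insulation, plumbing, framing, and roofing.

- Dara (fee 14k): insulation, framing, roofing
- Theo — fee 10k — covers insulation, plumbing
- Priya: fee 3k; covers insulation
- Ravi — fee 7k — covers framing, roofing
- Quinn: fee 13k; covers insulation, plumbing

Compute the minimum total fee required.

17

The greedy cost-per-new-task heuristic would pick Priya, Ravi, and Theo for 20, but a cheaper cover exists.
Choose Theo and Ravi: together they cover insulation, plumbing, framing, roofing — every task.
Total fee: 10 + 7 = 17.
No cover costs less than 17.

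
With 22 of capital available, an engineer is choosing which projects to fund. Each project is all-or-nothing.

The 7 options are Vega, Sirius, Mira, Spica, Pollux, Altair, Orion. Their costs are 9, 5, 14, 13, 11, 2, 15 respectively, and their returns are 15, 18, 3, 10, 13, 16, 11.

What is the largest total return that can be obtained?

Allowing fractional choices, the relaxed optimum would be about 56.1, but projects are indivisible.
Vega + Sirius + Altair: cost 9 + 5 + 2 = 16 ≤ 22, return 15 + 18 + 16 = 49.
Sirius + Pollux + Altair: cost 5 + 11 + 2 = 18 ≤ 22, return 18 + 13 + 16 = 47.
Best is Vega, Sirius, and Altair with total return 49.

49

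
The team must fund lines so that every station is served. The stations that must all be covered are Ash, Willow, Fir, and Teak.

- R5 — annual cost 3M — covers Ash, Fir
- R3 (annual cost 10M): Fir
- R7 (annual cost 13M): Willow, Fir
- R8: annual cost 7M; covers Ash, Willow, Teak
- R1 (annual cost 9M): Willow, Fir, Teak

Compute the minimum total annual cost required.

10

Choose R5 and R8: together they cover Ash, Willow, Fir, Teak — every station.
Total annual cost: 3 + 7 = 10.
No cover costs less than 10.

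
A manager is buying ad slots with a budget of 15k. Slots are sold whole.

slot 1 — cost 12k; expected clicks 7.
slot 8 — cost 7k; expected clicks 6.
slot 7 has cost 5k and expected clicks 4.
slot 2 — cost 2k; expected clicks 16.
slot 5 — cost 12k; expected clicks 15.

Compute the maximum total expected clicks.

slot 8 + slot 7 + slot 2: cost 7 + 5 + 2 = 14 ≤ 15, expected clicks 6 + 4 + 16 = 26.
slot 2 + slot 5: cost 2 + 12 = 14 ≤ 15, expected clicks 16 + 15 = 31.
Best is slot 2 and slot 5 with total expected clicks 31.

31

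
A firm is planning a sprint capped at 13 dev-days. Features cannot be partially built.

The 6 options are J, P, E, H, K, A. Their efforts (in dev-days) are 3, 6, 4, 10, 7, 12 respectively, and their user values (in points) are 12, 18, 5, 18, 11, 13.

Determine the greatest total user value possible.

35

J + P: effort 3 + 6 = 9 ≤ 13, user value 12 + 18 = 30.
J + P + E: effort 3 + 6 + 4 = 13 ≤ 13, user value 12 + 18 + 5 = 35.
J + H: effort 3 + 10 = 13 ≤ 13, user value 12 + 18 = 30.
Best is J, P, and E with total user value 35.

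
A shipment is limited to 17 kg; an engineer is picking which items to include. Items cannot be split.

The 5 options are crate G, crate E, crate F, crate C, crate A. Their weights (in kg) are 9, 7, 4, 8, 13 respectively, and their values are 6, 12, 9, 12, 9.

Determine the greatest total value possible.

24

Take crate E and crate C: weight 7 + 8 = 15 ≤ 17, value 12 + 12 = 24.
No other feasible combination does better.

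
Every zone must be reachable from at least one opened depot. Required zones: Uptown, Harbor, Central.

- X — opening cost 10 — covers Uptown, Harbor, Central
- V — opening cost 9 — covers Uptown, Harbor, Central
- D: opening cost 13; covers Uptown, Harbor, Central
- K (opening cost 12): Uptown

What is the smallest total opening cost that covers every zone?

9

V alone covers Uptown, Harbor, Central — every zone.
Total opening cost: 9.
No cover costs less than 9.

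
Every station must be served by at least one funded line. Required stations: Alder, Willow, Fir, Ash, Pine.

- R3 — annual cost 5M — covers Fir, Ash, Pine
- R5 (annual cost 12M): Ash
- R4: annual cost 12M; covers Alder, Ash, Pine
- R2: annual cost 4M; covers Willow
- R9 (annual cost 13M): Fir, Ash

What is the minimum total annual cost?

Choose R3, R4, and R2: together they cover Alder, Willow, Fir, Ash, Pine — every station.
Total annual cost: 5 + 12 + 4 = 21.

21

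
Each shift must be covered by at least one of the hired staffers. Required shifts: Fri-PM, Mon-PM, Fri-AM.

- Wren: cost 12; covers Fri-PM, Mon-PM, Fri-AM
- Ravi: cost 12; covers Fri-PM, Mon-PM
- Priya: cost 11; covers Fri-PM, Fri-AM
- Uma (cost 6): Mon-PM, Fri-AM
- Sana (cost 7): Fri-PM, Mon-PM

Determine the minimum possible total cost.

This is a weighted set-cover instance.
The greedy cost-per-new-shift heuristic would pick Uma and Sana for 13, but a cheaper cover exists.
Wren alone covers Fri-PM, Mon-PM, Fri-AM — every shift.
Total cost: 12.
No cover costs less than 12.

12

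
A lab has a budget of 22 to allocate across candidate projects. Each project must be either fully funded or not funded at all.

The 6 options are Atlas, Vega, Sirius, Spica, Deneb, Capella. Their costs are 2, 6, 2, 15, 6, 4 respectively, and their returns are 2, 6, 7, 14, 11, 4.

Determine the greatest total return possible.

This is a 0-1 knapsack instance.
Allowing fractional choices, the relaxed optimum would be about 31.9, but projects are indivisible.
Vega + Sirius + Deneb + Capella: cost 6 + 2 + 6 + 4 = 18 ≤ 22, return 6 + 7 + 11 + 4 = 28.
Atlas + Vega + Sirius + Deneb + Capella: cost 2 + 6 + 2 + 6 + 4 = 20 ≤ 22, return 2 + 6 + 7 + 11 + 4 = 30.
Atlas + Vega + Sirius + Deneb: cost 2 + 6 + 2 + 6 = 16 ≤ 22, return 2 + 6 + 7 + 11 = 26.
Best is Atlas, Vega, Sirius, Deneb, and Capella with total return 30.

30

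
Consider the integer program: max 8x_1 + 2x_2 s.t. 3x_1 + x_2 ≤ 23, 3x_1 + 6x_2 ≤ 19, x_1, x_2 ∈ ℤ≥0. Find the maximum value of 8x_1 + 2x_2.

(x_1,x_2)=(6,0): 3·6+1·0=18≤23, 3·6+6·0=18≤19, objective 48.
(x_1,x_2)=(5,0): 3·5+1·0=15≤23, 3·5+6·0=15≤19, objective 40.
Maximum is 48 at (x_1,x_2)=(6,0).

48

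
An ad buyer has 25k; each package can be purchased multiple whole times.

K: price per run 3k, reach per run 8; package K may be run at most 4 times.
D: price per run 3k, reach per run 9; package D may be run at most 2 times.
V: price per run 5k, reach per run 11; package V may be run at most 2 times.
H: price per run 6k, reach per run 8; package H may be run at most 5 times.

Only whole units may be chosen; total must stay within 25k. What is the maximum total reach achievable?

64

D has the best ratio (9/3); taking only D gives at most 2×9 = 18 (stopped by the supply cap of 2).
Mixing does better — 3×K, 2×D, and 2×V: price 25 ≤ 25, reach 3·8 + 2·9 + 2·11 = 64.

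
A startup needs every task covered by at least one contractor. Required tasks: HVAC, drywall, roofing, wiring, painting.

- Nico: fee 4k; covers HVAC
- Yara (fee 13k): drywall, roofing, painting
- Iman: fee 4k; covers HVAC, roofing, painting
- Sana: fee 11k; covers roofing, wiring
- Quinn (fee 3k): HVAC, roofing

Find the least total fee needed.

The greedy cost-per-new-task heuristic would pick Iman, Sana, and Yara for 28, but a cheaper cover exists.
Choose Yara, Sana, and Quinn: together they cover HVAC, drywall, roofing, wiring, painting — every task.
Total fee: 13 + 11 + 3 = 27.
No cover costs less than 27.

27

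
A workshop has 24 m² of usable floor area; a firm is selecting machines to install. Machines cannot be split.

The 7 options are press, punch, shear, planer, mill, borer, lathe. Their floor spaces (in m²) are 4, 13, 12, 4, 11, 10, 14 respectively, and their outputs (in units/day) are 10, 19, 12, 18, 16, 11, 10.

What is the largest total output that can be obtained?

47

Treat it as a binary knapsack problem.
press + planer + mill: floor space 4 + 4 + 11 = 19 ≤ 24, output 10 + 18 + 16 = 44.
press + punch + planer: floor space 4 + 13 + 4 = 21 ≤ 24, output 10 + 19 + 18 = 47.
Best is press, punch, and planer with total output 47.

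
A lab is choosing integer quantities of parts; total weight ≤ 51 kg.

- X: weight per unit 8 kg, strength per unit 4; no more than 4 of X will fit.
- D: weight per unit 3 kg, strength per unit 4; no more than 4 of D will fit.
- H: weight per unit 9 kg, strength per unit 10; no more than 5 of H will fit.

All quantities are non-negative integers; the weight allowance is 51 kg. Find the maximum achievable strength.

58

D has the best ratio (4/3); taking only D gives at most 4×4 = 16 (stopped by the supply cap of 4).
Mixing does better — 2×D and 5×H: weight 51 ≤ 51, strength 2·4 + 5·10 = 58.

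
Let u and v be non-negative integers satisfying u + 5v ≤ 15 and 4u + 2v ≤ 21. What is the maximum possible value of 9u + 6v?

The continuous relaxation peaks at (4.17, 2.17) with value 50.50; rounding to a feasible lattice point costs some objective.
(u,v)=(4,2) is feasible, giving 48.
(u,v)=(4,1) is feasible, giving 42.
(u,v)=(3,2) is feasible, giving 39.
Maximum is 48 at (u,v)=(4,2).

48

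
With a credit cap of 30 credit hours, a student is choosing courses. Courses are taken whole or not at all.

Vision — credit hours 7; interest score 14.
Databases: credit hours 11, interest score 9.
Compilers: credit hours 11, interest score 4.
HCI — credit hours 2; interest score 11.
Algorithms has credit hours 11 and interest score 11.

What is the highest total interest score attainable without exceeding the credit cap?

This is a 0-1 knapsack instance.
Allowing fractional choices, the relaxed optimum would be about 44.2, but courses are indivisible.
Vision + HCI + Algorithms: credit hours 7 + 2 + 11 = 20 ≤ 30, interest score 14 + 11 + 11 = 36.
Vision + Databases + Algorithms: credit hours 7 + 11 + 11 = 29 ≤ 30, interest score 14 + 9 + 11 = 34.
Vision + Databases + HCI: credit hours 7 + 11 + 2 = 20 ≤ 30, interest score 14 + 9 + 11 = 34.
Best is Vision, HCI, and Algorithms with total interest score 36.

36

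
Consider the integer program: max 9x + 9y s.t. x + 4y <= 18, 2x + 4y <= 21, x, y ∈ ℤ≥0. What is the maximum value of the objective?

90

(x,y)=(10,0): 1·10+4·0=10≤18, 2·10+4·0=20≤21, objective 90.
(x,y)=(9,0): 1·9+4·0=9≤18, 2·9+4·0=18≤21, objective 81.
Maximum is 90 at (x,y)=(10,0).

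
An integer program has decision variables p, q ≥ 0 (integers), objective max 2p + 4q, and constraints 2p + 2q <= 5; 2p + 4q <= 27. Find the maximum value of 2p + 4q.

The continuous relaxation peaks at (0, 2.5) with value 10.00; rounding to a feasible lattice point costs some objective.
(p,q)=(0,2): 2·0+2·2=4≤5, 2·0+4·2=8≤27, objective 8.
(p,q)=(1,1): 2·1+2·1=4≤5, 2·1+4·1=6≤27, objective 6.
(p,q)=(0,1): 2·0+2·1=2≤5, 2·0+4·1=4≤27, objective 4.
Maximum is 8 at (p,q)=(0,2).

8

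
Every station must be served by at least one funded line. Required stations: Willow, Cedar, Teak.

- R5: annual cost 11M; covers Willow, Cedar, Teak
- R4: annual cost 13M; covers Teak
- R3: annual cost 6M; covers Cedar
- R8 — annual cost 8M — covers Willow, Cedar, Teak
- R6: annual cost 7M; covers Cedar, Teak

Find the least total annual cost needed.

8

R8 alone covers Willow, Cedar, Teak — every station.
Total annual cost: 8.
No cover costs less than 8.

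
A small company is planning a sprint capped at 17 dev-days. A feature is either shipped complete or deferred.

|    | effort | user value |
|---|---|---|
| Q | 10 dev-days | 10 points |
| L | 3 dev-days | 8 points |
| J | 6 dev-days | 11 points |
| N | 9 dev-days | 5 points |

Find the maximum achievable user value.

Take Q and J: effort 10 + 6 = 16 ≤ 17, user value 10 + 11 = 21.
No other feasible combination does better.

21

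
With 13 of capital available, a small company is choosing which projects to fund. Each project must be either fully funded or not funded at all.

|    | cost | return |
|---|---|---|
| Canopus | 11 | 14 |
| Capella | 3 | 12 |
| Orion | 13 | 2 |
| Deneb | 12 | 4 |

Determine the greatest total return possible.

14

Allowing fractional choices, the relaxed optimum would be about 24.7, but projects are indivisible.
Capella: cost 3 ≤ 13, return 12.
Canopus: cost 11 ≤ 13, return 14.
Best is Canopus with total return 14.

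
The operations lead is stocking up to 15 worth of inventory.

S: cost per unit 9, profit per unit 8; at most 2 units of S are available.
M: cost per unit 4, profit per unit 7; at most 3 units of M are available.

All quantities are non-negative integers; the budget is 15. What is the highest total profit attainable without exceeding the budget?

21

Take 3×M: cost 12 ≤ 15, profit 3·7 = 21.
M has the best ratio (7/4) and is taken to its limit of 3; remaining capacity is filled optimally with the others.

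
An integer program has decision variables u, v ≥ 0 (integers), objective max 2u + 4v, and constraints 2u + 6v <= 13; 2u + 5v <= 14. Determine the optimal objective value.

12

(u,v)=(6,0): 2·6+6·0=12≤13, 2·6+5·0=12≤14, objective 12.
(u,v)=(5,0): 2·5+6·0=10≤13, 2·5+5·0=10≤14, objective 10.
No feasible integer point exceeds 12.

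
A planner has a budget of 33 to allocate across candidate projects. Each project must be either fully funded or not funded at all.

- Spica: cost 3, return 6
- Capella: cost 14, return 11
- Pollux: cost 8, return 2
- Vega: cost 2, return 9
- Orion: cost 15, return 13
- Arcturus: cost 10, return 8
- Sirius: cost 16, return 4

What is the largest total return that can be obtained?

Allowing fractional choices, the relaxed optimum would be about 38.4, but projects are indivisible.
Spica + Capella + Vega + Arcturus: cost 3 + 14 + 2 + 10 = 29 ≤ 33, return 6 + 11 + 9 + 8 = 34.
Spica + Vega + Orion + Arcturus: cost 3 + 2 + 15 + 10 = 30 ≤ 33, return 6 + 9 + 13 + 8 = 36.
Best is Spica, Vega, Orion, and Arcturus with total return 36.

36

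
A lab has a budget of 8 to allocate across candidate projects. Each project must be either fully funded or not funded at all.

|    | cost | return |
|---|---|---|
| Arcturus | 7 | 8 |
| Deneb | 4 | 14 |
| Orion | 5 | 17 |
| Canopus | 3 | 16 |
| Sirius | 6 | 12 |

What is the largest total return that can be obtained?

33

Allowing fractional choices, the relaxed optimum would be about 33.4, but projects are indivisible.
Deneb + Canopus: cost 4 + 3 = 7 ≤ 8, return 14 + 16 = 30.
Orion: cost 5 ≤ 8, return 17.
Orion + Canopus: cost 5 + 3 = 8 ≤ 8, return 17 + 16 = 33.
Best is Orion and Canopus with total return 33.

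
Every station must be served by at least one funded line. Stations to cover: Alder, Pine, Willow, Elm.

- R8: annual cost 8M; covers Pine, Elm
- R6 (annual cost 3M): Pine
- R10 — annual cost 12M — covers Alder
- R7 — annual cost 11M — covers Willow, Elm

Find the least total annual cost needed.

This is an integer covering problem.
Choose R6, R10, and R7: together they cover Alder, Pine, Willow, Elm — every station.
Total annual cost: 3 + 12 + 11 = 26.
No cover costs less than 26.

26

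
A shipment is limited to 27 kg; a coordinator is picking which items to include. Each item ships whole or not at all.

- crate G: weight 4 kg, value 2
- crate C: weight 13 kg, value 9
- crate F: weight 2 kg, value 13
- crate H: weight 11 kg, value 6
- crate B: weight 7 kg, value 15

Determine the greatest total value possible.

39

Treat it as a binary knapsack problem.
Take crate G, crate C, crate F, and crate B: weight 4 + 13 + 2 + 7 = 26 ≤ 27, value 2 + 9 + 13 + 15 = 39.
No other feasible combination does better.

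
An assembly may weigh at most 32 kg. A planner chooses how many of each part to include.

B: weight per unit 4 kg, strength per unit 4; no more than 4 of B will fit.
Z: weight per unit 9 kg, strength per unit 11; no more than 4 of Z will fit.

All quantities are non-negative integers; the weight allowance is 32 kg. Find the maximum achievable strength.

37

Take 1×B and 3×Z: weight 31 ≤ 32, strength 1·4 + 3·11 = 37.
No other integer combination yields more.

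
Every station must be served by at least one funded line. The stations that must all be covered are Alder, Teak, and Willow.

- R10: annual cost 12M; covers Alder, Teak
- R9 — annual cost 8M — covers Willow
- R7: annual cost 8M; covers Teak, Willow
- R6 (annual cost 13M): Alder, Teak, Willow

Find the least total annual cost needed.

The greedy cost-per-new-station heuristic would pick R7 and R10 for 20, but a cheaper cover exists.
R6 alone covers Alder, Teak, Willow — every station.
Total annual cost: 13.
No cover costs less than 13.

13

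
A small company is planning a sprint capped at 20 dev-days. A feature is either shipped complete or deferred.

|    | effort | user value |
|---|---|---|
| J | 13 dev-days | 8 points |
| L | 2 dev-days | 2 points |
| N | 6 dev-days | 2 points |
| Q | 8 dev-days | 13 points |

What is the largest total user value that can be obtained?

17

Allowing fractional choices, the relaxed optimum would be about 21.2, but features are indivisible.
N + Q: effort 6 + 8 = 14 ≤ 20, user value 2 + 13 = 15.
L + N + Q: effort 2 + 6 + 8 = 16 ≤ 20, user value 2 + 2 + 13 = 17.
L + Q: effort 2 + 8 = 10 ≤ 20, user value 2 + 13 = 15.
Best is L, N, and Q with total user value 17.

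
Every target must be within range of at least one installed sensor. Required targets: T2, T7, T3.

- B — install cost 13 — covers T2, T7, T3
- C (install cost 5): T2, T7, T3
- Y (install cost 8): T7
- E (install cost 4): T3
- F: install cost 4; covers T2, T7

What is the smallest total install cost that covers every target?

C alone covers T2, T7, T3 — every target.
Total install cost: 5.
No cover costs less than 5.

5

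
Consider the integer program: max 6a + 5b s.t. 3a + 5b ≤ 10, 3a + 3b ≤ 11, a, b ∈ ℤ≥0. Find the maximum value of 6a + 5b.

18

(a,b)=(3,0): 3·3+5·0=9≤10, 3·3+3·0=9≤11, objective 18.
(a,b)=(2,0): 3·2+5·0=6≤10, 3·2+3·0=6≤11, objective 12.
The best lattice point is (3,0), giving 18.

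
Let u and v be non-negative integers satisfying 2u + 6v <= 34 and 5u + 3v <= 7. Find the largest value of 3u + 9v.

Relaxing integrality, the LP optimum is 21.00 at (u,v) = (0, 2.33), which is not an integer point.
(u,v)=(0,2): 2·0+6·2=12≤34, 5·0+3·2=6≤7, objective 18.
(u,v)=(0,1): 2·0+6·1=6≤34, 5·0+3·1=3≤7, objective 9.
Maximum is 18 at (u,v)=(0,2).

18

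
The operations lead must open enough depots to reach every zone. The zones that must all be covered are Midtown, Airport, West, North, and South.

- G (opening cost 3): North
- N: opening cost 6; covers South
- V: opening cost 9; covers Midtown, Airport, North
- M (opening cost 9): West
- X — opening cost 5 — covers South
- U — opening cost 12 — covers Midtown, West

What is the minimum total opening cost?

The greedy cost-per-new-zone heuristic would pick G, V, X, and M for 26, but a cheaper cover exists.
Choose V, M, and X: together they cover Midtown, Airport, West, North, South — every zone.
Total opening cost: 9 + 9 + 5 = 23.
No cover costs less than 23.

23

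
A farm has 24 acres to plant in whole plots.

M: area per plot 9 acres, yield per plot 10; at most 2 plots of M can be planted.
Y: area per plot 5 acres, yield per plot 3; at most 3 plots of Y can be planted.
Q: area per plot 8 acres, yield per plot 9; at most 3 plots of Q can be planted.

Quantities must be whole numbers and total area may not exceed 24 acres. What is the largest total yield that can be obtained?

27

This is a bounded integer knapsack.
Take 3×Q: area 24 ≤ 24, yield 3·9 = 27.
Q has the best ratio (9/8) and is taken to its limit of 3; remaining capacity is filled optimally with the others.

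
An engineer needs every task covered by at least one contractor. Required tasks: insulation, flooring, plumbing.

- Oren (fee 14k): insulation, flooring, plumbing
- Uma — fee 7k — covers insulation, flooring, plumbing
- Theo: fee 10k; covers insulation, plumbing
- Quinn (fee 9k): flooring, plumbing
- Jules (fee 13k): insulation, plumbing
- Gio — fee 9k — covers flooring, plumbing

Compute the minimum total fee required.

7

Uma alone covers insulation, flooring, plumbing — every task.
Total fee: 7.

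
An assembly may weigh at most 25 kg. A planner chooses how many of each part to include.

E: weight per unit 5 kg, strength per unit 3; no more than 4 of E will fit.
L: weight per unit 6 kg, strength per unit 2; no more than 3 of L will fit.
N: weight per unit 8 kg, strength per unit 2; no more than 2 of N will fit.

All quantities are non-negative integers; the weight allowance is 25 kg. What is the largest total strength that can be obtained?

This is a bounded integer knapsack.
E has the best ratio (3/5); taking only E gives at most 4×3 = 12 (stopped by the supply cap of 4).
Optimal: 4×E: weight 20 ≤ 25, strength 4·3 = 12.

12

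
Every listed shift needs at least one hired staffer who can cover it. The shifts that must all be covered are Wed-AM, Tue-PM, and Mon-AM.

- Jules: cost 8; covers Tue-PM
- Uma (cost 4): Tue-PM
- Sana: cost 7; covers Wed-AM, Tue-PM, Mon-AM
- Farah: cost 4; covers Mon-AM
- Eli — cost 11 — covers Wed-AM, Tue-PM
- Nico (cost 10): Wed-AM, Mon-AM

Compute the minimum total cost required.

Sana alone covers Wed-AM, Tue-PM, Mon-AM — every shift.
Total cost: 7.
No cover costs less than 7.

7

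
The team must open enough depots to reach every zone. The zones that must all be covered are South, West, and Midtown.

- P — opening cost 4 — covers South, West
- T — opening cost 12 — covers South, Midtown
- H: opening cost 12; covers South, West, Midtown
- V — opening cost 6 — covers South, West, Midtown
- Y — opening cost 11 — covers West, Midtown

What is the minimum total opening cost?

6

This is an integer covering problem.
V alone covers South, West, Midtown — every zone.
Total opening cost: 6.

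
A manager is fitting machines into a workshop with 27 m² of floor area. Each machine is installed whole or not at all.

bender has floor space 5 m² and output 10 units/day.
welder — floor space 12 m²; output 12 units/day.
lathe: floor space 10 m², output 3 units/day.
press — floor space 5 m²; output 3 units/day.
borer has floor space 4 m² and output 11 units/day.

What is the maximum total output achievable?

Take bender, welder, press, and borer: floor space 5 + 12 + 5 + 4 = 26 ≤ 27, output 10 + 12 + 3 + 11 = 36.
No other feasible combination does better.

36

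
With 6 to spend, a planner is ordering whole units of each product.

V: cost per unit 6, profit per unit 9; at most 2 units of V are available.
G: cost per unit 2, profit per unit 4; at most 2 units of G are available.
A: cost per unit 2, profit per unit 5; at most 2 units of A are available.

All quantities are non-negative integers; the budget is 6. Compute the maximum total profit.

14

A has the best ratio (5/2); taking only A gives at most 2×5 = 10 (stopped by the supply cap of 2).
Mixing does better — 1×G and 2×A: cost 6 ≤ 6, profit 1·4 + 2·5 = 14.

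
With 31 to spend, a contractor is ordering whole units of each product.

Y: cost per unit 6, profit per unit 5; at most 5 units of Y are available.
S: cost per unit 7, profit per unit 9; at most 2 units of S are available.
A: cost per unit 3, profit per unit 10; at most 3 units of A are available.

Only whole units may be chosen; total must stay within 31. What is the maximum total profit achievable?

53

This is a bounded integer knapsack.
Take 1×Y, 2×S, and 3×A: cost 29 ≤ 31, profit 1·5 + 2·9 + 3·10 = 53.
A has the best ratio (10/3) and is taken to its limit of 3; remaining capacity is filled optimally with the others.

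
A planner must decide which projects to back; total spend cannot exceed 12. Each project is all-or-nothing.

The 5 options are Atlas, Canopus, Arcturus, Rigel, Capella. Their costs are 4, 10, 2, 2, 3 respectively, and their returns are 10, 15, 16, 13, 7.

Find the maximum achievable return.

46

Treat it as a binary knapsack problem.
Allowing fractional choices, the relaxed optimum would be about 47.5, but projects are indivisible.
Arcturus + Rigel + Capella: cost 2 + 2 + 3 = 7 ≤ 12, return 16 + 13 + 7 = 36.
Atlas + Arcturus + Rigel + Capella: cost 4 + 2 + 2 + 3 = 11 ≤ 12, return 10 + 16 + 13 + 7 = 46.
Atlas + Arcturus + Rigel: cost 4 + 2 + 2 = 8 ≤ 12, return 10 + 16 + 13 = 39.
Best is Atlas, Arcturus, Rigel, and Capella with total return 46.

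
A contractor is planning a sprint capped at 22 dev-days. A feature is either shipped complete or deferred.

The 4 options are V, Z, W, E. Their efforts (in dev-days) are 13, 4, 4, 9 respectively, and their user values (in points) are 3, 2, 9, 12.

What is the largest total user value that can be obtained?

23

This is an integer program with binary decision variables.
Allowing fractional choices, the relaxed optimum would be about 24.2, but features are indivisible.
W + E: effort 4 + 9 = 13 ≤ 22, user value 9 + 12 = 21.
Z + W + E: effort 4 + 4 + 9 = 17 ≤ 22, user value 2 + 9 + 12 = 23.
V + E: effort 13 + 9 = 22 ≤ 22, user value 3 + 12 = 15.
Best is Z, W, and E with total user value 23.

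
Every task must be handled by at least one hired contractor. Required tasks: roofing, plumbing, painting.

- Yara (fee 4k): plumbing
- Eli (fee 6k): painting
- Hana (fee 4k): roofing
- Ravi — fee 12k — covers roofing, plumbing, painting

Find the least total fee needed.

12

The greedy cost-per-new-task heuristic would pick Yara, Hana, and Eli for 14, but a cheaper cover exists.
Ravi alone covers roofing, plumbing, painting — every task.
Total fee: 12.
No cover costs less than 12.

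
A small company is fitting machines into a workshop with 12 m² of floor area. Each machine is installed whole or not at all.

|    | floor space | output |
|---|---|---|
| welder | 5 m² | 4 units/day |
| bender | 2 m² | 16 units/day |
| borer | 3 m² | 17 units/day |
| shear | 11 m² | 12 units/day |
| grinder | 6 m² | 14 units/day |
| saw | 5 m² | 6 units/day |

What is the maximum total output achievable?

47

Allowing fractional choices, the relaxed optimum would be about 48.2, but machines are indivisible.
bender + borer + grinder: floor space 2 + 3 + 6 = 11 ≤ 12, output 16 + 17 + 14 = 47.
bender + borer + saw: floor space 2 + 3 + 5 = 10 ≤ 12, output 16 + 17 + 6 = 39.
welder + bender + borer: floor space 5 + 2 + 3 = 10 ≤ 12, output 4 + 16 + 17 = 37.
Best is bender, borer, and grinder with total output 47.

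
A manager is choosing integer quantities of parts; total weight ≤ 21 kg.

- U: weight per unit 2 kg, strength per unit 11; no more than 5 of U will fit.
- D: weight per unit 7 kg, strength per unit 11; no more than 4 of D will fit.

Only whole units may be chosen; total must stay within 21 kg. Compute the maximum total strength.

66

This is a bounded integer knapsack.
U has the best ratio (11/2); taking only U gives at most 5×11 = 55 (stopped by the supply cap of 5).
Mixing does better — 5×U and 1×D: weight 17 ≤ 21, strength 5·11 + 1·11 = 66.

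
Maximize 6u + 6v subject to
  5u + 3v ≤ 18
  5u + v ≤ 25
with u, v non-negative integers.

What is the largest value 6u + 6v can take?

36

(u,v)=(0,6): 5·0+3·6=18≤18, 5·0+1·6=6≤25, objective 36.
(u,v)=(0,5): 5·0+3·5=15≤18, 5·0+1·5=5≤25, objective 30.
Maximum is 36 at (u,v)=(0,6).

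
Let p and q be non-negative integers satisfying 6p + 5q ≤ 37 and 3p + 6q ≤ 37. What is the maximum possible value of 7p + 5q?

(p,q)=(6,0) is feasible, giving 42.
(p,q)=(5,1) is feasible, giving 40.
(p,q)=(5,0) is feasible, giving 35.
No feasible integer point exceeds 42.

42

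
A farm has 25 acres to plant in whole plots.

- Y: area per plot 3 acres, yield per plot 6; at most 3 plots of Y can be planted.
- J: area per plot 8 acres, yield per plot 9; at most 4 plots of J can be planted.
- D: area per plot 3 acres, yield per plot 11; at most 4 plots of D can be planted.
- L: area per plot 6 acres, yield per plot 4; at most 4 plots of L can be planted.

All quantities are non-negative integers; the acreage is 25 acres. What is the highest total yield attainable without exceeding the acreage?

This is a bounded integer knapsack.
D has the best ratio (11/3); taking only D gives at most 4×11 = 44 (stopped by the supply cap of 4).
Mixing does better — 3×Y and 4×D: area 21 ≤ 25, yield 3·6 + 4·11 = 62.

62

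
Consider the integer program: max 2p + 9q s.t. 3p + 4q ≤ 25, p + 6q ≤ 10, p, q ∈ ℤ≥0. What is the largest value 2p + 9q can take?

17

(p,q)=(4,1): 3·4+4·1=16≤25, 1·4+6·1=10≤10, objective 17.
(p,q)=(8,0): 3·8+4·0=24≤25, 1·8+6·0=8≤10, objective 16.
(p,q)=(3,1): 3·3+4·1=13≤25, 1·3+6·1=9≤10, objective 15.
No feasible integer point exceeds 17.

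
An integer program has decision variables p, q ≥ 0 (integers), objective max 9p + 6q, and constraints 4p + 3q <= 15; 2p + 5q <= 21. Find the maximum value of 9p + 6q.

Relaxing integrality, the LP optimum is 33.75 at (p,q) = (3.75, 0), which is not an integer point.
(p,q)=(3,1): 4·3+3·1=15≤15, 2·3+5·1=11≤21, objective 33.
(p,q)=(2,2): 4·2+3·2=14≤15, 2·2+5·2=14≤21, objective 30.
(p,q)=(3,0): 4·3+3·0=12≤15, 2·3+5·0=6≤21, objective 27.
The best lattice point is (3,1), giving 33.

33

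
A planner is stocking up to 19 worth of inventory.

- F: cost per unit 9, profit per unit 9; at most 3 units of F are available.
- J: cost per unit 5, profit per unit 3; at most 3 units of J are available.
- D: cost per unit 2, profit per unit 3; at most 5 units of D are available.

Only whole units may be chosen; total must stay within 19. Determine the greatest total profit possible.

This is a bounded integer knapsack.
1×F and 5×D: cost 19 ≤ 19, profit 1·9 + 5·3 = 24.
1×F and 4×D: cost 17 ≤ 19, profit 1·9 + 4·3 = 21.
Best is 24.

24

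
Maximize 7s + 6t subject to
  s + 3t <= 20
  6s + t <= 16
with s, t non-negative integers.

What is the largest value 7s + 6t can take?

43

Relaxing integrality, the LP optimum is 48.24 at (s,t) = (1.65, 6.12), which is not an integer point.
(s,t)=(1,6) is feasible, giving 43.
(s,t)=(1,5) is feasible, giving 37.
(s,t)=(0,6) is feasible, giving 36.
The best lattice point is (1,6), giving 43.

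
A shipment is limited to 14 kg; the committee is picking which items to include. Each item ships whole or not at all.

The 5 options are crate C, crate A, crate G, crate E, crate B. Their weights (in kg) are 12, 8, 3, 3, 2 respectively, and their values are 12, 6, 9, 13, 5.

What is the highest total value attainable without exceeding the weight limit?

28

Allowing fractional choices, the relaxed optimum would be about 33.0, but items are indivisible.
crate A + crate G + crate E: weight 8 + 3 + 3 = 14 ≤ 14, value 6 + 9 + 13 = 28.
crate G + crate E + crate B: weight 3 + 3 + 2 = 8 ≤ 14, value 9 + 13 + 5 = 27.
Best is crate A, crate G, and crate E with total value 28.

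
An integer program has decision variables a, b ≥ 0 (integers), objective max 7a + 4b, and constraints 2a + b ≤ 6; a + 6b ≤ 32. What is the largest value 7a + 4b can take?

(a,b)=(1,4): 2·1+1·4=6≤6, 1·1+6·4=25≤32, objective 23.
(a,b)=(0,5): 2·0+1·5=5≤6, 1·0+6·5=30≤32, objective 20.
(a,b)=(1,3): 2·1+1·3=5≤6, 1·1+6·3=19≤32, objective 19.
The best lattice point is (1,4), giving 23.

23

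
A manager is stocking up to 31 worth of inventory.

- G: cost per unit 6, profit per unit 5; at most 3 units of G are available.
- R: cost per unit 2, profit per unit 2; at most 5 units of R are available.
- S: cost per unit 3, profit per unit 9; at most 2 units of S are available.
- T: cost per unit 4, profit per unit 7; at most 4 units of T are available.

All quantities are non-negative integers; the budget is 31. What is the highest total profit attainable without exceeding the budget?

54

4×R, 2×S, and 4×T: cost 30 ≤ 31, profit 4·2 + 2·9 + 4·7 = 54.
1×G, 1×R, 2×S, and 4×T: cost 30 ≤ 31, profit 1·5 + 1·2 + 2·9 + 4·7 = 53.
Best is 54.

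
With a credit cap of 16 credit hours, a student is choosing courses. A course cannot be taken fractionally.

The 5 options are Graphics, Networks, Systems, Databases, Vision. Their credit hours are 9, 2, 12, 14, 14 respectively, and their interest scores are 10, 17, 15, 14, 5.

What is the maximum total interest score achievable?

Take Networks and Systems: credit hours 2 + 12 = 14 ≤ 16, interest score 17 + 15 = 32.
No other feasible combination does better.

32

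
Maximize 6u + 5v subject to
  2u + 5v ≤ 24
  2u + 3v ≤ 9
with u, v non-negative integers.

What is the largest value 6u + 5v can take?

(u,v)=(4,0): 2·4+5·0=8≤24, 2·4+3·0=8≤9, objective 24.
(u,v)=(3,1): 2·3+5·1=11≤24, 2·3+3·1=9≤9, objective 23.
Maximum is 24 at (u,v)=(4,0).

24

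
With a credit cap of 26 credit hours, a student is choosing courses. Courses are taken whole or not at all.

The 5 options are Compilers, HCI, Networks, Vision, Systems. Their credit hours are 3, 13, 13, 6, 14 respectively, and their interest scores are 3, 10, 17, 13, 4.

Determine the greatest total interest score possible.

This is an integer program with binary decision variables.
Allowing fractional choices, the relaxed optimum would be about 36.1, but courses are indivisible.
Compilers + Networks + Vision: credit hours 3 + 13 + 6 = 22 ≤ 26, interest score 3 + 17 + 13 = 33.
Networks + Vision: credit hours 13 + 6 = 19 ≤ 26, interest score 17 + 13 = 30.
Best is Compilers, Networks, and Vision with total interest score 33.

33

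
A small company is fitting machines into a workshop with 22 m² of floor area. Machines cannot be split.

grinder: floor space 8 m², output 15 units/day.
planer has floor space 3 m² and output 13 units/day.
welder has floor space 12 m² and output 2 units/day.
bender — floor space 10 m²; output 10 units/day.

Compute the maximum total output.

38

This is an integer program with binary decision variables.
Take grinder, planer, and bender: floor space 8 + 3 + 10 = 21 ≤ 22, output 15 + 13 + 10 = 38.
No other feasible combination does better.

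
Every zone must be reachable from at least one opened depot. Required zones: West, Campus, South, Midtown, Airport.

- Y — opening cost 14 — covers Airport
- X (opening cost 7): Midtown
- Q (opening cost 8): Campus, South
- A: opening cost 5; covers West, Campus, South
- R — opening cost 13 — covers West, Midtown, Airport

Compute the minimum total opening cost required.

18

Choose A and R: together they cover West, Campus, South, Midtown, Airport — every zone.
Total opening cost: 5 + 13 = 18.
No cover costs less than 18.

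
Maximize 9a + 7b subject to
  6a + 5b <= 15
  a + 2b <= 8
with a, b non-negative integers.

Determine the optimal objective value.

21

The continuous relaxation peaks at (2.5, 0) with value 22.50; rounding to a feasible lattice point costs some objective.
(a,b)=(0,3): 6·0+5·3=15≤15, 1·0+2·3=6≤8, objective 21.
(a,b)=(2,0): 6·2+5·0=12≤15, 1·2+2·0=2≤8, objective 18.
No feasible integer point exceeds 21.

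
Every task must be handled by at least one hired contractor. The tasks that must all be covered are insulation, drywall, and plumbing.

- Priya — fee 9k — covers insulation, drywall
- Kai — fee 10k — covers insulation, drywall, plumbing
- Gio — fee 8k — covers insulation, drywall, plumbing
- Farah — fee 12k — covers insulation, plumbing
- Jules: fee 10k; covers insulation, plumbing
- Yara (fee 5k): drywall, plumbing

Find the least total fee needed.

8

This is a weighted set-cover instance.
The greedy cost-per-new-task heuristic would pick Yara and Gio for 13, but a cheaper cover exists.
Gio alone covers insulation, drywall, plumbing — every task.
Total fee: 8.
No cover costs less than 8.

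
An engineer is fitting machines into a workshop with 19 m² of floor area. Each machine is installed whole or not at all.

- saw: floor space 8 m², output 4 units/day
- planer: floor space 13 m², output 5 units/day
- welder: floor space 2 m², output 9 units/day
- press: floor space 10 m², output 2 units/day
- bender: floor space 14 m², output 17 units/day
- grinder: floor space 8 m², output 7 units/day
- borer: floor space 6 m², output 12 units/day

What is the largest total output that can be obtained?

28

Allowing fractional choices, the relaxed optimum would be about 34.4, but machines are indivisible.
welder + grinder + borer: floor space 2 + 8 + 6 = 16 ≤ 19, output 9 + 7 + 12 = 28.
welder + bender: floor space 2 + 14 = 16 ≤ 19, output 9 + 17 = 26.
Best is welder, grinder, and borer with total output 28.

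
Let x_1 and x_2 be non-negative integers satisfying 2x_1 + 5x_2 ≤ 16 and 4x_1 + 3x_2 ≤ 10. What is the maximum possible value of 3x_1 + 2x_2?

(x_1,x_2)=(1,2): 2·1+5·2=12≤16, 4·1+3·2=10≤10, objective 7.
(x_1,x_2)=(0,3): 2·0+5·3=15≤16, 4·0+3·3=9≤10, objective 6.
(x_1,x_2)=(2,0): 2·2+5·0=4≤16, 4·2+3·0=8≤10, objective 6.
The best lattice point is (1,2), giving 7.

7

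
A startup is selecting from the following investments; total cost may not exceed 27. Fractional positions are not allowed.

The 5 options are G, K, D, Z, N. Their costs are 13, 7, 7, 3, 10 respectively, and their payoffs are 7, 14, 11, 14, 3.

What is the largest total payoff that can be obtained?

Take K, D, Z, and N: cost 7 + 7 + 3 + 10 = 27 ≤ 27, payoff 14 + 11 + 14 + 3 = 42.
No other feasible combination does better.

42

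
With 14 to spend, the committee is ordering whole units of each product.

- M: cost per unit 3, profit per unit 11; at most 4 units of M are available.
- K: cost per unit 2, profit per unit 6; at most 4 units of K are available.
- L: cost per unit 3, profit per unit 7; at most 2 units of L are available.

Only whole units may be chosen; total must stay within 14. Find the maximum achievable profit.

50

M has the best ratio (11/3); taking only M gives at most 4×11 = 44 (stopped by the cost limit).
Mixing does better — 4×M and 1×K: cost 14 ≤ 14, profit 4·11 + 1·6 = 50.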